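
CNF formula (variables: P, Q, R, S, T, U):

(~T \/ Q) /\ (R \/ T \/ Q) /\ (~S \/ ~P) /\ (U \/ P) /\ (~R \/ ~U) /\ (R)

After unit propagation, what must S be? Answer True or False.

False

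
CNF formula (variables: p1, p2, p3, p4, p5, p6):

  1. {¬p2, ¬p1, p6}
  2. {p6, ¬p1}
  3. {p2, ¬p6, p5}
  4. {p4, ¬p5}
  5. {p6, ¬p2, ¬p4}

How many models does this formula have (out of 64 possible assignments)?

24

Case analysis on p6 and p2:
  p6=1, p2=1: p1, p3 free; 3 ways for (p4,p5) × 2^2 = 12.
  p6=1, p2=0: remaining (p1,p3,p4,p5) ∈ {(0,0,1,1); (0,1,1,1); (1,0,1,1); (1,1,1,1)} — 4.
  p6=0, p2=1: remaining (p1,p3,p4,p5) ∈ {(0,0,0,0); (0,1,0,0)} — 2.
  p6=0, p2=0: p3 free; 3 ways for (p1,p4,p5) × 2^1 = 6.
Total: 12 + 4 + 2 + 6 = 24.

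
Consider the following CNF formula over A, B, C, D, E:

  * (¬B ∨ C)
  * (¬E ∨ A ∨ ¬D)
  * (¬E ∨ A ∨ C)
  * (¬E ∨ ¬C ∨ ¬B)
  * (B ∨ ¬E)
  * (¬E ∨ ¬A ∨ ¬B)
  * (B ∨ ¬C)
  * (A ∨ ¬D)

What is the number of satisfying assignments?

6

The models are:
  A=F B=F C=F D=F E=F
  A=F B=T C=T D=F E=F
  A=T B=F C=F D=F E=F
  A=T B=F C=F D=T E=F
  A=T B=T C=T D=F E=F
  A=T B=T C=T D=T E=F
Count: 6.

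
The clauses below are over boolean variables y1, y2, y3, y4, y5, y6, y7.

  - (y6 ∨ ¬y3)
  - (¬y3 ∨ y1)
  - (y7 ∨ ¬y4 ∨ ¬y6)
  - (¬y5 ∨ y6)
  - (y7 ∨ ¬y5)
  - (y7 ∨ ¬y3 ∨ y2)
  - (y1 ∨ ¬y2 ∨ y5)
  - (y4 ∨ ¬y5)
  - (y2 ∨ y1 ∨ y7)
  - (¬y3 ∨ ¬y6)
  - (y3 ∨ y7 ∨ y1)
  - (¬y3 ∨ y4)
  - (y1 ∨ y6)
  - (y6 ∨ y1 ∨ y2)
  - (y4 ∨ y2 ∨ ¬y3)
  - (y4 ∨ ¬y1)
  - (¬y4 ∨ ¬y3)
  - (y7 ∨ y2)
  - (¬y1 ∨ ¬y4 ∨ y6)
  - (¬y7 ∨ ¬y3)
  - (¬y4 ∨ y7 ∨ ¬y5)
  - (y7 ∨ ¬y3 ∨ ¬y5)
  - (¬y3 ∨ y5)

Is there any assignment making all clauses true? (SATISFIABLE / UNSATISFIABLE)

SATISFIABLE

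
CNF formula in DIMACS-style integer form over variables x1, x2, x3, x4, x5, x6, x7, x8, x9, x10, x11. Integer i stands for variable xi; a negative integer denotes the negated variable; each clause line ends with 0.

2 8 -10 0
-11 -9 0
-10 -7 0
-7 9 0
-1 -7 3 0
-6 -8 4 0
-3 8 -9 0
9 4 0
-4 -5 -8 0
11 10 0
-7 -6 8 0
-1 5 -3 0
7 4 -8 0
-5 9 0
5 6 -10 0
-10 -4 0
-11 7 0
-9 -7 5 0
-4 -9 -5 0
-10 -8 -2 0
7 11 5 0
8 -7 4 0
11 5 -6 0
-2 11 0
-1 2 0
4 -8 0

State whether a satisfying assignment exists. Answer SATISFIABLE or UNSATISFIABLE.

UNSATISFIABLE

x7 = True:
  propagation gives x10=False, x9=True, x11=False; an empty clause results — contradiction.
x7 = False:
  propagation gives x11=False, x10=True, x4=False, x9=True; an empty clause results — contradiction.
Every branch closes, so no satisfying assignment exists.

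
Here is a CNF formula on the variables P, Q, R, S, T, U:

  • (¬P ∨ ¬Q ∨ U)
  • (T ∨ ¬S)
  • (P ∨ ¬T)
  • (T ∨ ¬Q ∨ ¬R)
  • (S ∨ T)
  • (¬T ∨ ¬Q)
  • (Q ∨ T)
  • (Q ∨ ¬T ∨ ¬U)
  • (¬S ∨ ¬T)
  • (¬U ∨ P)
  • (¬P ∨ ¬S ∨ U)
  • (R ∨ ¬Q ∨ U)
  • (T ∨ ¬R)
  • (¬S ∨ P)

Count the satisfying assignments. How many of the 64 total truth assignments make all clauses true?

2

Satisfying assignments:
  P=T Q=F R=F S=F T=T U=F
  P=T Q=F R=T S=F T=T U=F
Count: 2.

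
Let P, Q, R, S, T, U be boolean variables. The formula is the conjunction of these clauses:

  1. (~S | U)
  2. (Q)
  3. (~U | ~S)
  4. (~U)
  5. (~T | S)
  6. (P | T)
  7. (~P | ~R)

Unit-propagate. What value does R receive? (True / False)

False

(Q) is a unit clause: Q = True.
(~U) stands alone — U = False.
From (U | ~S) and U = False: S = False.
From (S | ~T) and S = False: T = False.
In (T | P), T is now false; P must hold, so P = True.
From (~R | ~P) and P = True: R = False.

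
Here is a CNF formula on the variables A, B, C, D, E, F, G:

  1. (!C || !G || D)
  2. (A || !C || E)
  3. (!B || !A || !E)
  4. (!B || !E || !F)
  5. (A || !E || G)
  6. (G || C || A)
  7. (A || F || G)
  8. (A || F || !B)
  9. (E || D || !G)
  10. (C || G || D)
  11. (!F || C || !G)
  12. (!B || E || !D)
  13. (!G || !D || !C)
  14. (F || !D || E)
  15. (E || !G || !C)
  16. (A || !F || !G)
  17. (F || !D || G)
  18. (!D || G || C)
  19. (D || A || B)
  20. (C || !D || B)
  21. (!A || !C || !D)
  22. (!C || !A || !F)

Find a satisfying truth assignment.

Set A = True and propagate.
Branch on B: take B = False.
Set C = True and propagate.
  then D is forced to False.
  then G is forced to False.
  then F is forced to False.
E is now unconstrained; take E = False.

A=True  B=False  C=True  D=False  E=False  F=False  G=False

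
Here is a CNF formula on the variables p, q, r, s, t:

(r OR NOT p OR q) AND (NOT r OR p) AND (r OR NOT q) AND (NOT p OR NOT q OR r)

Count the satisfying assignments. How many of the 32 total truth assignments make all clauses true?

12

Split on r, then p.
  r=T, p=T: q, s, t free → 2^3 = 8.
  r=T, p=F: a clause becomes empty — 0.
  r=F, p=T: a clause becomes empty — 0.
  r=F, p=F: remaining (q,s,t) ∈ {(F,F,F); (F,F,T); (F,T,F); (F,T,T)} — 4.
Total: 8 + 0 + 0 + 4 = 12.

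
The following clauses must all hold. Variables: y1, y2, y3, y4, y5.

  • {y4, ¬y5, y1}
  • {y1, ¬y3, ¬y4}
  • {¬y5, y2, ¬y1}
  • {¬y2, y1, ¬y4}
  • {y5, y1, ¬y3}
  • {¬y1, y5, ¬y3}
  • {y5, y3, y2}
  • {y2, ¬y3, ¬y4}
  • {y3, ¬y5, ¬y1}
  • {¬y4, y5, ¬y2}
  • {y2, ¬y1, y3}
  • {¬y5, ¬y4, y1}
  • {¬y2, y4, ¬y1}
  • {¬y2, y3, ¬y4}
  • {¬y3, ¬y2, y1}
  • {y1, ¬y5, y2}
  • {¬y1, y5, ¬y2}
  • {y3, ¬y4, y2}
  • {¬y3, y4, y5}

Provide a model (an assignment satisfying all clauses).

y1=0, y2=1, y3=0, y4=0, y5=0

Check each clause:
  1. {y4, ¬y5, y1} — ¬y5 is true.
  2. {¬y3, y1, ¬y4} — ¬y4 is true.
  3. {y2, ¬y1, ¬y5} — y2 is true.
  4. {¬y4, ¬y2, y1} — ¬y4 is true.
  5. {y5, ¬y3, y1} — ¬y3 is true.
  6. {y5, ¬y1, ¬y3} — ¬y3 is true.
  7. {y3, y5, y2} — y2 is true.
  8. {¬y4, ¬y3, y2} — y2 is true.
  9. {¬y5, ¬y1, y3} — ¬y1 is true.
  10. {y5, ¬y2, ¬y4} — ¬y4 is true.
  11. {¬y1, y3, y2} — y2 is true.
  12. {¬y4, y1, ¬y5} — ¬y5 is true.
  13. {y4, ¬y1, ¬y2} — ¬y1 is true.
  14. {¬y2, ¬y4, y3} — ¬y4 is true.
  15. {¬y3, ¬y2, y1} — ¬y3 is true.
  16. {y2, y1, ¬y5} — y2 is true.
  17. {¬y2, ¬y1, y5} — ¬y1 is true.
  18. {¬y4, y3, y2} — y2 is true.
  19. {y4, ¬y3, y5} — ¬y3 is true.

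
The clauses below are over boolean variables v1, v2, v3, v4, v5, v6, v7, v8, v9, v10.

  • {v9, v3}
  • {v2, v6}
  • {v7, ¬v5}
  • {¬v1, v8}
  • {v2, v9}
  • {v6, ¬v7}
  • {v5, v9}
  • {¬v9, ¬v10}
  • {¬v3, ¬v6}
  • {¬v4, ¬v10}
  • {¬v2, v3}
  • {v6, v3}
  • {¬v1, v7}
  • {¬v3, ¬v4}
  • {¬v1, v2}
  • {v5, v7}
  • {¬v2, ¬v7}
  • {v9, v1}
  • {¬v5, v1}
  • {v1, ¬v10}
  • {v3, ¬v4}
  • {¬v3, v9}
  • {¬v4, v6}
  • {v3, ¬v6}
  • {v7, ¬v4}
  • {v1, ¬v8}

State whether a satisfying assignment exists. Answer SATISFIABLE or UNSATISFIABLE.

v3 = True:
  propagation gives v6=False, v2=True, v7=False, v5=False; an empty clause results — contradiction.
v3 = False:
  propagation gives v9=True, v10=False, v2=False, v6=True; an empty clause results — contradiction.
Every branch closes, so no satisfying assignment exists.

UNSATISFIABLE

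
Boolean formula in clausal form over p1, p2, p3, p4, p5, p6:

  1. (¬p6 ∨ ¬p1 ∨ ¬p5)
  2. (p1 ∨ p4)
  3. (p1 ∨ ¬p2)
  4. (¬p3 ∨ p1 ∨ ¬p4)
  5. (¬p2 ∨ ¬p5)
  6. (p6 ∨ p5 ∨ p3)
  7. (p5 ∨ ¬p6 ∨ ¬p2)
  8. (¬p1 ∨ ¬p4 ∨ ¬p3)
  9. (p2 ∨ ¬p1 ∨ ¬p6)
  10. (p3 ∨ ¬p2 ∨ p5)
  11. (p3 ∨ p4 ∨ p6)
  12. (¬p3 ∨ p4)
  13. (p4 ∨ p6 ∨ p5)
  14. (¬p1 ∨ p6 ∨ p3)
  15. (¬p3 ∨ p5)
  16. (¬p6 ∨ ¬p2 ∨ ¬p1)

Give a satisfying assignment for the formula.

p1=F  p2=F  p3=F  p4=T  p5=T  p6=F

Branch on p1: take p1 = False.
  then p4 is forced to True.
  then p2 is forced to False.
  then p3 is forced to False.
For the remaining variables, p5 = True, p6 = False works.
Check each clause:
  1. (¬p5 ∨ ¬p1 ∨ ¬p6) — ¬p6 is true.
  2. (p1 ∨ p4) — p4 is true.
  3. (¬p2 ∨ p1) — ¬p2 is true.
  4. (¬p4 ∨ ¬p3 ∨ p1) — ¬p3 is true.
  5. (¬p5 ∨ ¬p2) — ¬p2 is true.
  6. (p6 ∨ p3 ∨ p5) — p5 is true.
  7. (p5 ∨ ¬p2 ∨ ¬p6) — ¬p6 is true.
  8. (¬p1 ∨ ¬p4 ∨ ¬p3) — ¬p3 is true.
  9. (¬p1 ∨ p2 ∨ ¬p6) — ¬p6 is true.
  10. (¬p2 ∨ p3 ∨ p5) — p5 is true.
  11. (p3 ∨ p6 ∨ p4) — p4 is true.
  12. (¬p3 ∨ p4) — p4 is true.
  13. (p4 ∨ p5 ∨ p6) — p4 is true.
  14. (p3 ∨ p6 ∨ ¬p1) — ¬p1 is true.
  15. (p5 ∨ ¬p3) — ¬p3 is true.
  16. (¬p1 ∨ ¬p6 ∨ ¬p2) — ¬p6 is true.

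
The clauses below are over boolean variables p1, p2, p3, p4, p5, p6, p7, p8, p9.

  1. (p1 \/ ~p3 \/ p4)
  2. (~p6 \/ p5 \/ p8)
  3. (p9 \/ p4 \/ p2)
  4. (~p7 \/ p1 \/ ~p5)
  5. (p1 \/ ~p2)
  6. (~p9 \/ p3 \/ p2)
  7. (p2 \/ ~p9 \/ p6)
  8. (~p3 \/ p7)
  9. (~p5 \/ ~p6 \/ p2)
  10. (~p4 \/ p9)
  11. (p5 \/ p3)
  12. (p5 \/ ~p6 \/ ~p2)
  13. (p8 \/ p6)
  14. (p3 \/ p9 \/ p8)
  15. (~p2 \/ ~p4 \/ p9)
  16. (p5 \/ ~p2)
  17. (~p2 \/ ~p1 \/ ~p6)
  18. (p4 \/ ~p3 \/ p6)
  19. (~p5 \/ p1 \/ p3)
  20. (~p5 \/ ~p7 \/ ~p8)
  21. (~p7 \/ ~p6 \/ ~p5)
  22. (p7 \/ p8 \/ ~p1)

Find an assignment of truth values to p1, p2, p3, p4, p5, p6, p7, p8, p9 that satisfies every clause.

p1=False, p2=False, p3=True, p4=True, p5=False, p6=True, p7=True, p8=True, p9=True

Try p1 = False.
  then p2 is forced to False.
Set p3 = True and propagate.
  then p4 is forced to True.
  then p7 is forced to True.
  then p5 is forced to False.
  then p9 is forced to True.
  then p6 is forced to True.
  then p8 is forced to True.
Every clause has at least one true literal under this assignment.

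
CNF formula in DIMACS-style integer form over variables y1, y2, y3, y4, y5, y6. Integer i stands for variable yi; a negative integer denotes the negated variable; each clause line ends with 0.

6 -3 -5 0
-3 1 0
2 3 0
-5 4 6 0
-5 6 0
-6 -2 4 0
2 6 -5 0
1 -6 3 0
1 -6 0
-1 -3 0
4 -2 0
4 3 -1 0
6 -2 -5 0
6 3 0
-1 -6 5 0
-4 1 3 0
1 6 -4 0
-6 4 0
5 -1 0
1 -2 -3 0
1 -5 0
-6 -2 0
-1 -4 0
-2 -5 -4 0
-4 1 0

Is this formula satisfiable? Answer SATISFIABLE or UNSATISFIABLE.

UNSATISFIABLE

y1 = True:
  propagation gives y3=False, y2=True, y4=True; an empty clause results — contradiction.
y1 = False:
  propagation gives y3=False, y2=True, y6=False; an empty clause results — contradiction.
Every branch closes, so no satisfying assignment exists.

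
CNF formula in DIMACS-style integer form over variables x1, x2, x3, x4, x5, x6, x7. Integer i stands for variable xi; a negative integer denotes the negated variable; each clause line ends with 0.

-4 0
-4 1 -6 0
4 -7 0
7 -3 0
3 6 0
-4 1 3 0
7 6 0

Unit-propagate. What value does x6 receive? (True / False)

Unit clause (~x4) sets x4 = False.
(~x7 | x4) with x4 = False leaves only ~x7, so x7 = False.
From (~x3 | x7) and x7 = False: x3 = False.
(x3 | x6) with x3 = False leaves only x6, so x6 = True.

True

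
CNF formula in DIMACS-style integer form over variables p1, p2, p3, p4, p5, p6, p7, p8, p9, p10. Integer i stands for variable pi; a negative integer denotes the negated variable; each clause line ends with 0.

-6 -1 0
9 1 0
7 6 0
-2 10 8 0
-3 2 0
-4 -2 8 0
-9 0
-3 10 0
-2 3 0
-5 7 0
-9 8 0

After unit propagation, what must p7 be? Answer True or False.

True

(~p9) is a unit clause: p9 = False.
In (p9 | p1), p9 is now false; p1 must hold, so p1 = True.
(~p6 | ~p1): since p1 = True, the clause reduces to (~p6). p6 = False.
From (p6 | p7) and p6 = False: p7 = True.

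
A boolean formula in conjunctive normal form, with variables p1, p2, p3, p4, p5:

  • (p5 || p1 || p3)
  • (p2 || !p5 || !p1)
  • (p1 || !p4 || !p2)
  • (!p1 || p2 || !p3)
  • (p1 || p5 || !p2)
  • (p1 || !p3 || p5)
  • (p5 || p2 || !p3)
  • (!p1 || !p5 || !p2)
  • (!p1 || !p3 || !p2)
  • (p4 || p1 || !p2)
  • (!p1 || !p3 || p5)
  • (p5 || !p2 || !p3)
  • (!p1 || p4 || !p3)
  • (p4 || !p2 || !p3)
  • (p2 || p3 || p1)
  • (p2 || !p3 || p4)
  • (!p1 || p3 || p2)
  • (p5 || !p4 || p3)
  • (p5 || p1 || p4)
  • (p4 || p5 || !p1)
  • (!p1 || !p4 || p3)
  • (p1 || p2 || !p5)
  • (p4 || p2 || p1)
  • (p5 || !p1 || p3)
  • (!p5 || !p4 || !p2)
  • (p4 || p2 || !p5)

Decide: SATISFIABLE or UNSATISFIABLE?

p1 = True:
  p3 = True:
    propagation gives p2=True; an empty clause results — contradiction.
  p3 = False:
    propagation gives p2=True, p5=False; an empty clause results — contradiction.
p1 = False:
  p2 = True:
    propagation gives p4=False; an empty clause results — contradiction.
  p2 = False:
    propagation gives p3=True, p5=True; an empty clause results — contradiction.
Every branch closes, so no satisfying assignment exists.

UNSATISFIABLE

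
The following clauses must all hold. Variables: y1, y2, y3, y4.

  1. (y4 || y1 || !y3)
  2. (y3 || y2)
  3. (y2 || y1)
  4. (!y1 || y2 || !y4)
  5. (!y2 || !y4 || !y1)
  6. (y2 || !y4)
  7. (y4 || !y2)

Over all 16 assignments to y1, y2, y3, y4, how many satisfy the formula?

The models are:
  y1=0 y2=1 y3=0 y4=1
  y1=0 y2=1 y3=1 y4=1
  y1=1 y2=0 y3=1 y4=0
That's 3 in total.

3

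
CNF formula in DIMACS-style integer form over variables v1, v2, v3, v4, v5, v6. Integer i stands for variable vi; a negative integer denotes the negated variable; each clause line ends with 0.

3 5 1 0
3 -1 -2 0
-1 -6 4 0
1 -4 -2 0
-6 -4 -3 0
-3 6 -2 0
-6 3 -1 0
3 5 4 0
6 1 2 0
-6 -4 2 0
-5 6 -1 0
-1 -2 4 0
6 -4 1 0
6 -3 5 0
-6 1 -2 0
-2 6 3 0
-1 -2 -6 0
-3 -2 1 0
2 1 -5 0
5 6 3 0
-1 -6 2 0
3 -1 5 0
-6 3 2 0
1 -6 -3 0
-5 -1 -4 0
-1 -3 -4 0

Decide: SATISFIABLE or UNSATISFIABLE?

UNSATISFIABLE

v1 = True:
  v6 = True:
    propagation gives v4=True, v3=False; an empty clause results — contradiction.
  v6 = False:
    propagation gives v5=False, v3=False; an empty clause results — contradiction.
v1 = False:
  v6 = True:
    propagation gives v2=False, v4=False, v5=False, v3=True; an empty clause results — contradiction.
  v6 = False:
    propagation gives v2=True, v4=False, v3=False; an empty clause results — contradiction.
Every branch closes, so no satisfying assignment exists.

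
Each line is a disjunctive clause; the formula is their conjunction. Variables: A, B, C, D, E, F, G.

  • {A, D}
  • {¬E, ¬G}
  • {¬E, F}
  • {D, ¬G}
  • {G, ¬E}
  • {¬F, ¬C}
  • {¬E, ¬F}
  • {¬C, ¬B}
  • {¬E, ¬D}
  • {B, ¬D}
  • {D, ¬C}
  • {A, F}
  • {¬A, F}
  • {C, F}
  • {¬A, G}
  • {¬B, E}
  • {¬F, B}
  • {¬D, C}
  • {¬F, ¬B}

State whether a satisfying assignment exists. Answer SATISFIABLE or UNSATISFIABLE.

UNSATISFIABLE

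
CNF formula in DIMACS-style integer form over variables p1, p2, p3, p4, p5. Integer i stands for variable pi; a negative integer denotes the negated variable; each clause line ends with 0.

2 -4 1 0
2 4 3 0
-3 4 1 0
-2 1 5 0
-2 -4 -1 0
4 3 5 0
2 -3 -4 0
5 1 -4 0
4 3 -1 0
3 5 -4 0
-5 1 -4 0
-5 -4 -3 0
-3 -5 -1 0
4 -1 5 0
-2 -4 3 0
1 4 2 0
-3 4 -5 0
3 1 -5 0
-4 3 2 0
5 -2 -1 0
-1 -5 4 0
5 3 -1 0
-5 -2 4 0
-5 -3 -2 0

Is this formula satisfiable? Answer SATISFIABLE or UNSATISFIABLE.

UNSATISFIABLE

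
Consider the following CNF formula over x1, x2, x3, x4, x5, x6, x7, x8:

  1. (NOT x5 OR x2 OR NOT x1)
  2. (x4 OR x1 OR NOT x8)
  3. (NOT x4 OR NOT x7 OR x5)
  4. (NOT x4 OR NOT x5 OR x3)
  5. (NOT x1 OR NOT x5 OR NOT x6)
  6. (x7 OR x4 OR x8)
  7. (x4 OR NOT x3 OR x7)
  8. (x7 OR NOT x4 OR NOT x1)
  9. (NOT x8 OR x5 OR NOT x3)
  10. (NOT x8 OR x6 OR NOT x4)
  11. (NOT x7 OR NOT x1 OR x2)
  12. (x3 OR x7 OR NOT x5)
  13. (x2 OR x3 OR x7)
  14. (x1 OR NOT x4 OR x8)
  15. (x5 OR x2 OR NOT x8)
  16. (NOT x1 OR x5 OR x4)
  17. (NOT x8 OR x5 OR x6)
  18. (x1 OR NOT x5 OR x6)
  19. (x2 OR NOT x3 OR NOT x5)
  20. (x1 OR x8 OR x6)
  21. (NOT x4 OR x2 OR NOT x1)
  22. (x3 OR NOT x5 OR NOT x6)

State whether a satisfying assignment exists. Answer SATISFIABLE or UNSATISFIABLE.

Pure literal: x2 appears only positively; assign x2 = True.
Branch on x1: take x1 = False.
The remaining clauses are satisfied by x3 = False, x4 = False, x5 = False, x6 = True, x7 = True, x8 = False.
So x1=False, x2=True, x3=False, x4=False, x5=False, x6=True, x7=True, x8=False is a satisfying assignment.

SATISFIABLE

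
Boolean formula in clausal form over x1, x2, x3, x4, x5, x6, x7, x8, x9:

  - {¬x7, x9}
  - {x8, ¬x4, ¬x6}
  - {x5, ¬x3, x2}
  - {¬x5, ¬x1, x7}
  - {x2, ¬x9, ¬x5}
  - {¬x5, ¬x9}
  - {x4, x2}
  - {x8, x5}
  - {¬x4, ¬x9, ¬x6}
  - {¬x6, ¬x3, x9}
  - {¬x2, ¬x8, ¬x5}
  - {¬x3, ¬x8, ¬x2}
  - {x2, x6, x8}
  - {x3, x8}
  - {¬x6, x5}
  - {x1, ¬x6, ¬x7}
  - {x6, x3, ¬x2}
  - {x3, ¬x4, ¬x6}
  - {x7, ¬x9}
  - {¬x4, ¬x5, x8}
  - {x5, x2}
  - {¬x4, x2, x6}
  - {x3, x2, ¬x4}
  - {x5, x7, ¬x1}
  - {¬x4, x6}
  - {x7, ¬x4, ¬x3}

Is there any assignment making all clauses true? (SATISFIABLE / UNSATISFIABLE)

SATISFIABLE

Branch on x1: take x1 = False.
Try x2 = True.
The remaining clauses are satisfied by x3 = True, x4 = False, x5 = True, x6 = False, x7 = False, x8 = False, x9 = False.
So x1=F  x2=T  x3=T  x4=F  x5=T  x6=F  x7=F  x8=F  x9=F is a satisfying assignment.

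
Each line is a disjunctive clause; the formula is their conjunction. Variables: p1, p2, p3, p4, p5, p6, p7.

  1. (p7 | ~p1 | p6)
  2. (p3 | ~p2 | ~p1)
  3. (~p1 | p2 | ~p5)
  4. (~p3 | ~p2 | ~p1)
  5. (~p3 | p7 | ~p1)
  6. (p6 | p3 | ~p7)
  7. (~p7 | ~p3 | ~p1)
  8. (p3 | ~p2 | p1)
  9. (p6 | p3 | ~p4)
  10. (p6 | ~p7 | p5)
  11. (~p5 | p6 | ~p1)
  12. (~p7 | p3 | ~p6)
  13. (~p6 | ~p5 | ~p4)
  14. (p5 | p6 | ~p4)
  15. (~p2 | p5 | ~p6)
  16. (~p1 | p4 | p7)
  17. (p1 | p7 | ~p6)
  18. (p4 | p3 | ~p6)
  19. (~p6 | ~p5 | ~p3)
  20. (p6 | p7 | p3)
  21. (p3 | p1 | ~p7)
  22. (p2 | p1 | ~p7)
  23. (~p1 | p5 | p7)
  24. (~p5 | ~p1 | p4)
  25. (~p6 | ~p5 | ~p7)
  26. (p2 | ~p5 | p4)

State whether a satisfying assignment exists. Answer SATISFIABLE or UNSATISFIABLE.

SATISFIABLE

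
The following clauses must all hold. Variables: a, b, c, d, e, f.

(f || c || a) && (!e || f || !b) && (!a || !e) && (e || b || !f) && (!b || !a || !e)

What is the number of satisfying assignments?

30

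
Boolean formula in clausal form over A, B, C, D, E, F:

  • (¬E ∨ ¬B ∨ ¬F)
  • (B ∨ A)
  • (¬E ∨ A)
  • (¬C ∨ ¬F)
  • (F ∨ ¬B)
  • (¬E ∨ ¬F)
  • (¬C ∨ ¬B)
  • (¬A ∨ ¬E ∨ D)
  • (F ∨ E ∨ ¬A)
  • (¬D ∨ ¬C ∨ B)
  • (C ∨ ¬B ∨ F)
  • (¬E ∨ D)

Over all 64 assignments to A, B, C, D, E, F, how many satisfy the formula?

Satisfying assignments:
  A=F B=T C=F D=F E=F F=T
  A=F B=T C=F D=T E=F F=T
  A=T B=F C=F D=F E=F F=T
  A=T B=F C=F D=T E=F F=T
  A=T B=F C=F D=T E=T F=F
  A=T B=T C=F D=F E=F F=T
  A=T B=T C=F D=T E=F F=T
Count: 7.

7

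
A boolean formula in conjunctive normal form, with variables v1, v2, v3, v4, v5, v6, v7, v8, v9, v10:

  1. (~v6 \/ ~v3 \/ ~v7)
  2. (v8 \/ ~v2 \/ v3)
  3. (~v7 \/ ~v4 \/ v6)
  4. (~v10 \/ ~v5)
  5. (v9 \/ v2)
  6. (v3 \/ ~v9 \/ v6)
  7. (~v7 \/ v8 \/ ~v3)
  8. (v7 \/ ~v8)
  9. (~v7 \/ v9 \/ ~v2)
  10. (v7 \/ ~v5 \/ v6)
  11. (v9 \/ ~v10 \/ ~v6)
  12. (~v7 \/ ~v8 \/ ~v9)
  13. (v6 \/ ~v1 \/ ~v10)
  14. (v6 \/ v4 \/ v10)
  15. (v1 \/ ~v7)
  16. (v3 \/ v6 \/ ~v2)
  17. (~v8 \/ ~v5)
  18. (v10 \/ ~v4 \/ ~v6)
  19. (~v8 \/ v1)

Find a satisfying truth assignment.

v1=True, v2=False, v3=False, v4=True, v5=False, v6=True, v7=False, v8=False, v9=True, v10=True

v5 occurs only negated in the remaining clauses — set v5 = False.
Try v1 = True.
The remaining clauses are satisfied by v2 = False, v3 = False, v4 = True, v6 = True, v7 = False, v8 = False, v9 = True, v10 = True.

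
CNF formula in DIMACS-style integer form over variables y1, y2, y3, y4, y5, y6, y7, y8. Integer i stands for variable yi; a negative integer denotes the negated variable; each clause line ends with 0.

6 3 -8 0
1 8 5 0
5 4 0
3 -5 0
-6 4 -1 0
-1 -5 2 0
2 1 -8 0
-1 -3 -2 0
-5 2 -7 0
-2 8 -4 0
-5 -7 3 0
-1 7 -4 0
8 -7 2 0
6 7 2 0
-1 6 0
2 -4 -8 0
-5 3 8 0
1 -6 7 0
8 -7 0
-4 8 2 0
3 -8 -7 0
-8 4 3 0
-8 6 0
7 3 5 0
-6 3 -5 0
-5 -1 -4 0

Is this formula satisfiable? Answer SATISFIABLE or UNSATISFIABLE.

SATISFIABLE

Set y1 = False and propagate.
For the remaining variables, y2 = True, y3 = True, y4 = True, y5 = False, y6 = True, y7 = True, y8 = True works.
Every clause has at least one true literal under this assignment.
So y1 = F, y2 = T, y3 = T, y4 = T, y5 = F, y6 = T, y7 = T, y8 = T is a satisfying assignment.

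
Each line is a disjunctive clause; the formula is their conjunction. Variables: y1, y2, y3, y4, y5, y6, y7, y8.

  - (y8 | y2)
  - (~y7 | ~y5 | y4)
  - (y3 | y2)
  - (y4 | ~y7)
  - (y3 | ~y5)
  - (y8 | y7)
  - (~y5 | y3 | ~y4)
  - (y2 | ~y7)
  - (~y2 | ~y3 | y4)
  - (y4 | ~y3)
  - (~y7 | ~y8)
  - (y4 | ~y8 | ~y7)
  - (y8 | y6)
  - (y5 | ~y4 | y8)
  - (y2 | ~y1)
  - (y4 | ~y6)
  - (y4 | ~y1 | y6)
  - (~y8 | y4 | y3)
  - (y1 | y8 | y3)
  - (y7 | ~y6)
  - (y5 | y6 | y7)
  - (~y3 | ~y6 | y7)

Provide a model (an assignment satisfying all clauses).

y1 = 1, y2 = 1, y3 = 1, y4 = 1, y5 = 1, y6 = 0, y7 = 0, y8 = 1

Check each clause:
  1. (y2 | y8) — y8 is true.
  2. (~y7 | ~y5 | y4) — ~y7 is true.
  3. (y2 | y3) — y2 is true.
  4. (y4 | ~y7) — ~y7 is true.
  5. (~y5 | y3) — y3 is true.
  6. (y7 | y8) — y8 is true.
  7. (~y5 | y3 | ~y4) — y3 is true.
  8. (~y7 | y2) — ~y7 is true.
  9. (~y2 | ~y3 | y4) — y4 is true.
  10. (y4 | ~y3) — y4 is true.
  11. (~y7 | ~y8) — ~y7 is true.
  12. (y4 | ~y7 | ~y8) — ~y7 is true.
  13. (y6 | y8) — y8 is true.
  14. (y8 | ~y4 | y5) — y8 is true.
  15. (y2 | ~y1) — y2 is true.
  16. (y4 | ~y6) — ~y6 is true.
  17. (y6 | y4 | ~y1) — y4 is true.
  18. (y4 | ~y8 | y3) — y3 is true.
  19. (y8 | y3 | y1) — y8 is true.
  20. (~y6 | y7) — ~y6 is true.
  21. (y7 | y6 | y5) — y5 is true.
  22. (y7 | ~y3 | ~y6) — ~y6 is true.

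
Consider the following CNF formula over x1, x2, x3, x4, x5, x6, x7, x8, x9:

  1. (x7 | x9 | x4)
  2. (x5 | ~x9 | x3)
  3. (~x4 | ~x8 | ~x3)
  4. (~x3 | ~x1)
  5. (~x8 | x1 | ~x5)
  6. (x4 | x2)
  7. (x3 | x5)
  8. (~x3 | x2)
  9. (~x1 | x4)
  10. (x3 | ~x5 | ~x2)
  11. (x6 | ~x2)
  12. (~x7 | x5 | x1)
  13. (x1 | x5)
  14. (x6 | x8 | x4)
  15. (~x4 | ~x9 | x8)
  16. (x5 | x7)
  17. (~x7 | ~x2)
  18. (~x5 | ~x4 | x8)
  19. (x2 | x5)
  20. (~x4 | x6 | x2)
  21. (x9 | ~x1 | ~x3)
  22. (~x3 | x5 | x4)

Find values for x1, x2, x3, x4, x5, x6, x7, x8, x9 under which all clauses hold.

x1 = True  x2 = False  x3 = False  x4 = True  x5 = True  x6 = True  x7 = True  x8 = True  x9 = True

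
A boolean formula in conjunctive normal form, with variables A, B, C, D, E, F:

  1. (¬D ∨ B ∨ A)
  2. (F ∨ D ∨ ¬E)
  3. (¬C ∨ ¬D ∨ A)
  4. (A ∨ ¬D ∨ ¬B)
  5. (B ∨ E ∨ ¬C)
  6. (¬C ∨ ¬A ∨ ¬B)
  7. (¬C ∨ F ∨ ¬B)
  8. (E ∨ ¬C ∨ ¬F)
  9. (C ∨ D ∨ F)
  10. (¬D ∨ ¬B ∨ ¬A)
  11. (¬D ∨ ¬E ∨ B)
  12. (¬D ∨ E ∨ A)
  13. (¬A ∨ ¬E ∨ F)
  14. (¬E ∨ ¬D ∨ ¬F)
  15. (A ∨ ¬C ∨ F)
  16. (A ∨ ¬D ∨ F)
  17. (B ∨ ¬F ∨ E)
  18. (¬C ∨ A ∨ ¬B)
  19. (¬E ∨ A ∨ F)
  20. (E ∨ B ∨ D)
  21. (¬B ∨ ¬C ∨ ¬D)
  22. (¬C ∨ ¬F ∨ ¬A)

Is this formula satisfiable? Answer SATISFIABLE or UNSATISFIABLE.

SATISFIABLE

Branch on A: take A = False.
Branch on B: take B = True.
  then D is forced to False.
  then C is forced to False.
  then F is forced to True.
E is now unconstrained; take E = True.
Every clause has at least one true literal under this assignment.
So A = F, B = T, C = F, D = F, E = T, F = T is a satisfying assignment.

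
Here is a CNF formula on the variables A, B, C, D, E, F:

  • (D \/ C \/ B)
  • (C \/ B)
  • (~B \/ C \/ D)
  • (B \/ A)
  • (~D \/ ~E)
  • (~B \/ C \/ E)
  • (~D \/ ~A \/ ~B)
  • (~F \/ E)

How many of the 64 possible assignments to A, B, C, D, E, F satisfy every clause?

11

Split on B, then C.
  B=1, C=1: 7 of the 16 assignments to (A,D,E,F) work.
  B=1, C=0: a clause becomes empty — 0.
  B=0, C=1: remaining (A,D,E,F) ∈ {(1,0,0,0); (1,0,1,0); (1,0,1,1); (1,1,0,0)} — 4.
  B=0, C=0: a clause becomes empty — 0.
Total: 7 + 0 + 4 + 0 = 11.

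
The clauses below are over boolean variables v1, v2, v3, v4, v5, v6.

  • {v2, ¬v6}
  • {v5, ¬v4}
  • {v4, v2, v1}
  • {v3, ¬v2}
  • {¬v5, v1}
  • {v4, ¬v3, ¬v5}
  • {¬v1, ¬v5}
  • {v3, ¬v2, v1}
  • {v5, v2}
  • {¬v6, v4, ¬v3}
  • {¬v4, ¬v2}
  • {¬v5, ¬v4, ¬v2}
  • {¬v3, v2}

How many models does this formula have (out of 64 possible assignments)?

2

Satisfying assignments:
  v1=0 v2=1 v3=1 v4=0 v5=0 v6=0
  v1=1 v2=1 v3=1 v4=0 v5=0 v6=0
Count: 2.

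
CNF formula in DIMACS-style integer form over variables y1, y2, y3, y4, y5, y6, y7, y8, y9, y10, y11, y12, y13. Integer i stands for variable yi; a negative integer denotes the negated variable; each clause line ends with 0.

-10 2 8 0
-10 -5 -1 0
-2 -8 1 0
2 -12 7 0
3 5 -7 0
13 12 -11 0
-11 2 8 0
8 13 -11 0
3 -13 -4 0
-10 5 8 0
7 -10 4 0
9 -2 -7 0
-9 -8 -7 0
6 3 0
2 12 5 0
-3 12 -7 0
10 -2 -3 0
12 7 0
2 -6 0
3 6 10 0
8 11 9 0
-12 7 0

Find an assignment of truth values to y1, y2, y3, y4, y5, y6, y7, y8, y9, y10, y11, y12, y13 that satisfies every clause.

y1 = 1  y2 = 0  y3 = 1  y4 = 1  y5 = 0  y6 = 0  y7 = 1  y8 = 1  y9 = 0  y10 = 1  y11 = 0  y12 = 1  y13 = 0

Check each clause:
  1. (NOT y10 OR y8 OR y2) — y8 is true.
  2. (NOT y5 OR NOT y1 OR NOT y10) — NOT y5 is true.
  3. (y1 OR NOT y2 OR NOT y8) — y1 is true.
  4. (y7 OR NOT y12 OR y2) — y7 is true.
  5. (NOT y7 OR y3 OR y5) — y3 is true.
  6. (NOT y11 OR y12 OR y13) — y12 is true.
  7. (y2 OR NOT y11 OR y8) — y8 is true.
  8. (NOT y11 OR y8 OR y13) — y8 is true.
  9. (NOT y4 OR NOT y13 OR y3) — y3 is true.
  10. (y8 OR NOT y10 OR y5) — y8 is true.
  11. (y4 OR NOT y10 OR y7) — y4 is true.
  12. (NOT y2 OR y9 OR NOT y7) — NOT y2 is true.
  13. (NOT y9 OR NOT y7 OR NOT y8) — NOT y9 is true.
  14. (y6 OR y3) — y3 is true.
  15. (y12 OR y2 OR y5) — y12 is true.
  16. (NOT y7 OR NOT y3 OR y12) — y12 is true.
  17. (y10 OR NOT y3 OR NOT y2) — y10 is true.
  18. (y7 OR y12) — y12 is true.
  19. (NOT y6 OR y2) — NOT y6 is true.
  20. (y3 OR y6 OR y10) — y10 is true.
  21. (y9 OR y8 OR y11) — y8 is true.
  22. (NOT y12 OR y7) — y7 is true.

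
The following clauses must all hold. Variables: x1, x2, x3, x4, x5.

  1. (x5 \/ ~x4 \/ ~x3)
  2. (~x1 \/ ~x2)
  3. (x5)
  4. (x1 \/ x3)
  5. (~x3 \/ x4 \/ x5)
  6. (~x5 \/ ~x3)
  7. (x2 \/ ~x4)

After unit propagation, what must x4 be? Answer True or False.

False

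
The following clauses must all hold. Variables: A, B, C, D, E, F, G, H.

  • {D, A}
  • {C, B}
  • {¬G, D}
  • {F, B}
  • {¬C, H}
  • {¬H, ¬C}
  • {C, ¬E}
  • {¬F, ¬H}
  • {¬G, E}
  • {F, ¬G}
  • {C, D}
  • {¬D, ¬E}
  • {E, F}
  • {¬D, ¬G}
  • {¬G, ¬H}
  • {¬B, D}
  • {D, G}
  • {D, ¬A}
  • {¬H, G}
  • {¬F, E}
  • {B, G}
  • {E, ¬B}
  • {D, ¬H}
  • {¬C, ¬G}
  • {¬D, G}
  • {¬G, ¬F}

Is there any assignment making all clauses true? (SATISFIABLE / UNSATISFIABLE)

G = True:
  propagation gives D=True; an empty clause results — contradiction.
G = False:
  propagation gives D=True; an empty clause results — contradiction.
Every branch closes, so no satisfying assignment exists.

UNSATISFIABLE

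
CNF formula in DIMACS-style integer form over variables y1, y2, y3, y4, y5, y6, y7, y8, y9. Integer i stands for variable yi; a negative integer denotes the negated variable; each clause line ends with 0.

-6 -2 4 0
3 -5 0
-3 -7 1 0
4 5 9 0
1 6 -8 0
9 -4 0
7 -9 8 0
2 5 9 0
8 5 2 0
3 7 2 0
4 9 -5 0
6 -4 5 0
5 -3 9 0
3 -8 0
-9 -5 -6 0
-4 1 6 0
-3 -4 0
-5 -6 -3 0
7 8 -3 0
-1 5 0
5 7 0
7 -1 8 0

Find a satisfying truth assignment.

y1=True, y2=True, y3=True, y4=False, y5=True, y6=False, y7=False, y8=True, y9=True

Set y1 = True and propagate.
  then y5 is forced to True.
  then y3 is forced to True.
  then y4 is forced to False.
  then y9 is forced to True.
  then y6 is forced to False.
Set y7 = False and propagate.
  then y8 is forced to True.
y2 is now unconstrained; take y2 = True.
Check each clause:
  1. (~y2 | ~y6 | y4) — ~y6 is true.
  2. (y3 | ~y5) — y3 is true.
  3. (~y3 | y1 | ~y7) — y1 is true.
  4. (y5 | y9 | y4) — y9 is true.
  5. (y6 | ~y8 | y1) — y1 is true.
  6. (~y4 | y9) — y9 is true.
  7. (y8 | ~y9 | y7) — y8 is true.
  8. (y2 | y9 | y5) — y9 is true.
  9. (y5 | y2 | y8) — y8 is true.
  10. (y7 | y2 | y3) — y2 is true.
  11. (y4 | ~y5 | y9) — y9 is true.
  12. (~y4 | y6 | y5) — ~y4 is true.
  13. (~y3 | y5 | y9) — y9 is true.
  14. (y3 | ~y8) — y3 is true.
  15. (~y6 | ~y5 | ~y9) — ~y6 is true.
  16. (~y4 | y6 | y1) — y1 is true.
  17. (~y4 | ~y3) — ~y4 is true.
  18. (~y6 | ~y3 | ~y5) — ~y6 is true.
  19. (~y3 | y7 | y8) — y8 is true.
  20. (~y1 | y5) — y5 is true.
  21. (y5 | y7) — y5 is true.
  22. (y7 | ~y1 | y8) — y8 is true.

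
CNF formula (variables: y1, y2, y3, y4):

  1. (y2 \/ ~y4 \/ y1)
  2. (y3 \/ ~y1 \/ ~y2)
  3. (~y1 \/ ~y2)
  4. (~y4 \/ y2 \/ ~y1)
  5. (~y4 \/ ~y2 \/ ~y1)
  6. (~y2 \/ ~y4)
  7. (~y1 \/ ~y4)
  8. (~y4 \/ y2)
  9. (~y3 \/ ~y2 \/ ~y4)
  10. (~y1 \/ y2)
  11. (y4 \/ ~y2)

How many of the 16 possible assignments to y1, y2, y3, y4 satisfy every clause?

The models are:
  y1=0 y2=0 y3=0 y4=0
  y1=0 y2=0 y3=1 y4=0
Count: 2.

2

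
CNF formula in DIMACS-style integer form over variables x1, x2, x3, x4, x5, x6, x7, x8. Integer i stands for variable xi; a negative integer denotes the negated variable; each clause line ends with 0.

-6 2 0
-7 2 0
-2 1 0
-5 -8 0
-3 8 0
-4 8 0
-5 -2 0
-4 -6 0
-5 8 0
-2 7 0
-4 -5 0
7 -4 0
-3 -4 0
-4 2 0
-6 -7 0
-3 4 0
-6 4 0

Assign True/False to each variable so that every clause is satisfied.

x1=False, x2=False, x3=False, x4=False, x5=False, x6=False, x7=False, x8=True

Pure literal: x3 appears only negated; assign x3 = False.
Pure literal: x5 appears only negated; assign x5 = False.
Set x1 = False and propagate.
  then x2 is forced to False.
  then x6 is forced to False.
  then x7 is forced to False.
  then x4 is forced to False.
x8 is now unconstrained; take x8 = True.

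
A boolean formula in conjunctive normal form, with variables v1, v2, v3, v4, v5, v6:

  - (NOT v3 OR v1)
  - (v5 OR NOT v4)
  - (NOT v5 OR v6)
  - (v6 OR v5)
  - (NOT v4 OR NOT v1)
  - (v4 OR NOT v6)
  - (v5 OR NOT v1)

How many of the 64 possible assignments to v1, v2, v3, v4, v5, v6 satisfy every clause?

2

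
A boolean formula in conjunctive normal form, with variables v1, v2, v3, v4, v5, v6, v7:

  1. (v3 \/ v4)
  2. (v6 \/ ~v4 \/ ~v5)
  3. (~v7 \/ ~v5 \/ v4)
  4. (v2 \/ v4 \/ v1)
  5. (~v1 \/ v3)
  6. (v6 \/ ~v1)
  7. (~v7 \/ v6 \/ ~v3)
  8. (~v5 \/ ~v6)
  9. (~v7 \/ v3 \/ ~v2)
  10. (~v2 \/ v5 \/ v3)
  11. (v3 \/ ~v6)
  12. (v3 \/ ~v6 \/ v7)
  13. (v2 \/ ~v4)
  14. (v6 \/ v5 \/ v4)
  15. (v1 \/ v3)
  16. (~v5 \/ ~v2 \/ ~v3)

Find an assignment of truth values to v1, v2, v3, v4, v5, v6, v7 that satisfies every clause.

Branch on v1: take v1 = False.
  then v3 is forced to True.
The remaining clauses are satisfied by v2 = True, v4 = True, v5 = False, v6 = True, v7 = False.
Check each clause:
  1. (v3 \/ v4) — v3 is true.
  2. (v6 \/ ~v4 \/ ~v5) — ~v5 is true.
  3. (~v5 \/ v4 \/ ~v7) — ~v7 is true.
  4. (v1 \/ v4 \/ v2) — v2 is true.
  5. (~v1 \/ v3) — v3 is true.
  6. (v6 \/ ~v1) — ~v1 is true.
  7. (~v7 \/ ~v3 \/ v6) — ~v7 is true.
  8. (~v5 \/ ~v6) — ~v5 is true.
  9. (~v7 \/ v3 \/ ~v2) — ~v7 is true.
  10. (~v2 \/ v3 \/ v5) — v3 is true.
  11. (v3 \/ ~v6) — v3 is true.
  12. (v7 \/ ~v6 \/ v3) — v3 is true.
  13. (~v4 \/ v2) — v2 is true.
  14. (v5 \/ v6 \/ v4) — v4 is true.
  15. (v3 \/ v1) — v3 is true.
  16. (~v3 \/ ~v5 \/ ~v2) — ~v5 is true.

v1 = False, v2 = True, v3 = True, v4 = True, v5 = False, v6 = True, v7 = False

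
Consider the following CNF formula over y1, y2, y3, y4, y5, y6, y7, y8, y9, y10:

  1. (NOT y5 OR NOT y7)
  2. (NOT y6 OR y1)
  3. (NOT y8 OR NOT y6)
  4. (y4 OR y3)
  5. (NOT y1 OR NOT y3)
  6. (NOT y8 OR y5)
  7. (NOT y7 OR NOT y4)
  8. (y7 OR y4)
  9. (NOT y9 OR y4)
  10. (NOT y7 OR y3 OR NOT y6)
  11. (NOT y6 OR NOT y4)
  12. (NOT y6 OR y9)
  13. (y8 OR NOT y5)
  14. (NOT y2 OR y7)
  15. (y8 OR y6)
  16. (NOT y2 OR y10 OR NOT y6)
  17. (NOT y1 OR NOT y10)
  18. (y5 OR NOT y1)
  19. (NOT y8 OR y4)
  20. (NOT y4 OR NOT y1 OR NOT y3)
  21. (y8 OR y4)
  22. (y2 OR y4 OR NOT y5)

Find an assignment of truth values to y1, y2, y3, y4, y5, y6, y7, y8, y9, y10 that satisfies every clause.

y1=1, y2=0, y3=0, y4=1, y5=1, y6=0, y7=0, y8=1, y9=1, y10=0

Branch on y1: take y1 = True.
  then y3 is forced to False.
  then y4 is forced to True.
  then y7 is forced to False.
  then y6 is forced to False.
  then y2 is forced to False.
  then y8 is forced to True.
  then y5 is forced to True.
  then y10 is forced to False.
y9 is now unconstrained; take y9 = True.
Every clause has at least one true literal under this assignment.
Check each clause:
  1. (NOT y5 OR NOT y7) — NOT y7 is true.
  2. (y1 OR NOT y6) — y1 is true.
  3. (NOT y8 OR NOT y6) — NOT y6 is true.
  4. (y4 OR y3) — y4 is true.
  5. (NOT y3 OR NOT y1) — NOT y3 is true.
  6. (NOT y8 OR y5) — y5 is true.
  7. (NOT y7 OR NOT y4) — NOT y7 is true.
  8. (y4 OR y7) — y4 is true.
  9. (NOT y9 OR y4) — y4 is true.
  10. (NOT y6 OR NOT y7 OR y3) — NOT y7 is true.
  11. (NOT y4 OR NOT y6) — NOT y6 is true.
  12. (y9 OR NOT y6) — y9 is true.
  13. (NOT y5 OR y8) — y8 is true.
  14. (NOT y2 OR y7) — NOT y2 is true.
  15. (y6 OR y8) — y8 is true.
  16. (NOT y6 OR NOT y2 OR y10) — NOT y6 is true.
  17. (NOT y10 OR NOT y1) — NOT y10 is true.
  18. (y5 OR NOT y1) — y5 is true.
  19. (NOT y8 OR y4) — y4 is true.
  20. (NOT y3 OR NOT y4 OR NOT y1) — NOT y3 is true.
  21. (y4 OR y8) — y8 is true.
  22. (NOT y5 OR y2 OR y4) — y4 is true.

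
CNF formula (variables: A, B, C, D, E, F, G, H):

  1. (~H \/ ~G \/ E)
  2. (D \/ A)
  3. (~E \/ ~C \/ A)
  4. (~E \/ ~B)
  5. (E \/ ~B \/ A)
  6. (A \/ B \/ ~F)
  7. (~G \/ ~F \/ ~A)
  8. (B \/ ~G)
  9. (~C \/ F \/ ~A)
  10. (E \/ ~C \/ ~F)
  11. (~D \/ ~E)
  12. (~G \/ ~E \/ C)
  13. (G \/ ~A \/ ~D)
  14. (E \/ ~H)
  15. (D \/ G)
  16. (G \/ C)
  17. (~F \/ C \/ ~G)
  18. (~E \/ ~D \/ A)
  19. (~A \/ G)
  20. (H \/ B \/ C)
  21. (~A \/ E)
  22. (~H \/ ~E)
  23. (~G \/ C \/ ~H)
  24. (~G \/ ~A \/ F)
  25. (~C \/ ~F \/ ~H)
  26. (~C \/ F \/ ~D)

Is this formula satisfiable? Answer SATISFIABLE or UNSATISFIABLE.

UNSATISFIABLE

A = True:
  propagation gives G=True, F=False; an empty clause results — contradiction.
A = False:
  propagation gives D=True, E=False, B=False, F=False; an empty clause results — contradiction.
Every branch closes, so no satisfying assignment exists.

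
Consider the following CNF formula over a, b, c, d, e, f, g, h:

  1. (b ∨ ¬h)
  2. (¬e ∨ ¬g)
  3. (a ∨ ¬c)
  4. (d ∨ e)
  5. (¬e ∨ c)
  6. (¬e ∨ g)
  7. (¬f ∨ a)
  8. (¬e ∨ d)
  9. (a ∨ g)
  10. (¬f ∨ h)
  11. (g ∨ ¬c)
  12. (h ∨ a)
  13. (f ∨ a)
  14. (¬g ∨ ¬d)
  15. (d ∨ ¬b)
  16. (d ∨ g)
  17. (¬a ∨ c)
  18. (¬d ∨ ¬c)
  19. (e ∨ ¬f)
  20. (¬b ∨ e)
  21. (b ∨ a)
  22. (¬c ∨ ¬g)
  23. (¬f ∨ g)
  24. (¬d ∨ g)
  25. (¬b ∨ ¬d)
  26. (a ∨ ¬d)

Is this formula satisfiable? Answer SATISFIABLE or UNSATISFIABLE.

d = True:
  propagation gives g=False; an empty clause results — contradiction.
d = False:
  propagation gives e=True; an empty clause results — contradiction.
Every branch closes, so no satisfying assignment exists.

UNSATISFIABLE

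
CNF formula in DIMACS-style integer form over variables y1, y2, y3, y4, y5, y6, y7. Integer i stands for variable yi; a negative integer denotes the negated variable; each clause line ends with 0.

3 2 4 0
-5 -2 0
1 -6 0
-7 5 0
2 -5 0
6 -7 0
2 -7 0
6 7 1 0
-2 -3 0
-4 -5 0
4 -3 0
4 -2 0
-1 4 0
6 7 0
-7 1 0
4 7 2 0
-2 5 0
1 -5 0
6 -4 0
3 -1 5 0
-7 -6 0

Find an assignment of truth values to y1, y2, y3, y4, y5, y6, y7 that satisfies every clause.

y1=T, y2=F, y3=T, y4=T, y5=F, y6=T, y7=F

Set y1 = True and propagate.
  then y4 is forced to True.
  then y5 is forced to False.
  then y7 is forced to False.
  then y6 is forced to True.
  then y2 is forced to False.
  then y3 is forced to True.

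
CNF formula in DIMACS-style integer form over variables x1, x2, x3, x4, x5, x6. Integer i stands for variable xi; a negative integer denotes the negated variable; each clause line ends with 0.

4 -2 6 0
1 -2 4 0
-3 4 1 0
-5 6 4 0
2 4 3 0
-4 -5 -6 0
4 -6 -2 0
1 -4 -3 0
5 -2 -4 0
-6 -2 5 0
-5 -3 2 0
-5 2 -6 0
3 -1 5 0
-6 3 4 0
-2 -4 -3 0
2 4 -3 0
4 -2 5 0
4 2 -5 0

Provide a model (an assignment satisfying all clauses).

Try x1 = False.
Branch on x2: take x2 = False.
For the remaining variables, x3 = False, x4 = True, x5 = True, x6 = False works.
Check each clause:
  1. (x4 ∨ x6 ∨ ¬x2) — x4 is true.
  2. (x4 ∨ x1 ∨ ¬x2) — x4 is true.
  3. (x1 ∨ ¬x3 ∨ x4) — x4 is true.
  4. (¬x5 ∨ x6 ∨ x4) — x4 is true.
  5. (x2 ∨ x4 ∨ x3) — x4 is true.
  6. (¬x5 ∨ ¬x6 ∨ ¬x4) — ¬x6 is true.
  7. (x4 ∨ ¬x2 ∨ ¬x6) — ¬x6 is true.
  8. (¬x3 ∨ x1 ∨ ¬x4) — ¬x3 is true.
  9. (x5 ∨ ¬x2 ∨ ¬x4) — x5 is true.
  10. (x5 ∨ ¬x6 ∨ ¬x2) — ¬x6 is true.
  11. (¬x5 ∨ x2 ∨ ¬x3) — ¬x3 is true.
  12. (x2 ∨ ¬x5 ∨ ¬x6) — ¬x6 is true.
  13. (x5 ∨ ¬x1 ∨ x3) — x5 is true.
  14. (x3 ∨ ¬x6 ∨ x4) — ¬x6 is true.
  15. (¬x2 ∨ ¬x4 ∨ ¬x3) — ¬x3 is true.
  16. (x2 ∨ ¬x3 ∨ x4) — x4 is true.
  17. (¬x2 ∨ x4 ∨ x5) — x4 is true.
  18. (¬x5 ∨ x4 ∨ x2) — x4 is true.

x1 = F, x2 = F, x3 = F, x4 = T, x5 = T, x6 = F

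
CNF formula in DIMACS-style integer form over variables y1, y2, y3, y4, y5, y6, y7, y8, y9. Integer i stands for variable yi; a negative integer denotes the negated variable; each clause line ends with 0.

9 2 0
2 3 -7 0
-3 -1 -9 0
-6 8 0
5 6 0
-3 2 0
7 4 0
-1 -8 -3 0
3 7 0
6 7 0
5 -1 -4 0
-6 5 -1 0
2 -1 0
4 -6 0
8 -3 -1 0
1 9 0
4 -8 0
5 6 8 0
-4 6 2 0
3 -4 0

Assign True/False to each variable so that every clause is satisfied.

y1=0, y2=1, y3=1, y4=1, y5=0, y6=1, y7=1, y8=1, y9=1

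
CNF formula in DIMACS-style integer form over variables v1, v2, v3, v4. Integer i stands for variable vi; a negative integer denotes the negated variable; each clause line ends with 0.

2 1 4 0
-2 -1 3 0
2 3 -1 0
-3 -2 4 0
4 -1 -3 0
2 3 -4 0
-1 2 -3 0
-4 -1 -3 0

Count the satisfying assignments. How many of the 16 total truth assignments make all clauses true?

4

The models are:
  v1=0 v2=0 v3=1 v4=1
  v1=0 v2=1 v3=0 v4=0
  v1=0 v2=1 v3=0 v4=1
  v1=0 v2=1 v3=1 v4=1
Count: 4.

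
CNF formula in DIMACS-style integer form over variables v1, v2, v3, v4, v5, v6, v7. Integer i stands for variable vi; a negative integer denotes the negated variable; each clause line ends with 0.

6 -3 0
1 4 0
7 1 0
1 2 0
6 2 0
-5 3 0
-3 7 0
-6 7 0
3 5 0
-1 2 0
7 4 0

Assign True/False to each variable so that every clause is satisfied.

v1=True  v2=True  v3=True  v4=True  v5=False  v6=True  v7=True

Check each clause:
  1. {¬v3, v6} — v6 is true.
  2. {v4, v1} — v1 is true.
  3. {v7, v1} — v1 is true.
  4. {v2, v1} — v1 is true.
  5. {v2, v6} — v2 is true.
  6. {v3, ¬v5} — v3 is true.
  7. {¬v3, v7} — v7 is true.
  8. {¬v6, v7} — v7 is true.
  9. {v5, v3} — v3 is true.
  10. {v2, ¬v1} — v2 is true.
  11. {v4, v7} — v4 is true.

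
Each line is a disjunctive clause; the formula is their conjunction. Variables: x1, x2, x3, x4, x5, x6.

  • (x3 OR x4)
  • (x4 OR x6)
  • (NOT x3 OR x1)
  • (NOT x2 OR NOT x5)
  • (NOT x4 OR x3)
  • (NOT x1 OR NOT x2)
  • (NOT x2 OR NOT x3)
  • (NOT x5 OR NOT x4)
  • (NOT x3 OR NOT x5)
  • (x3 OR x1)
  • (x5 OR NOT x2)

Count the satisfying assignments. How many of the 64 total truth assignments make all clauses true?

3

The models are:
  x1=T x2=F x3=T x4=F x5=F x6=T
  x1=T x2=F x3=T x4=T x5=F x6=F
  x1=T x2=F x3=T x4=T x5=F x6=T
Count: 3.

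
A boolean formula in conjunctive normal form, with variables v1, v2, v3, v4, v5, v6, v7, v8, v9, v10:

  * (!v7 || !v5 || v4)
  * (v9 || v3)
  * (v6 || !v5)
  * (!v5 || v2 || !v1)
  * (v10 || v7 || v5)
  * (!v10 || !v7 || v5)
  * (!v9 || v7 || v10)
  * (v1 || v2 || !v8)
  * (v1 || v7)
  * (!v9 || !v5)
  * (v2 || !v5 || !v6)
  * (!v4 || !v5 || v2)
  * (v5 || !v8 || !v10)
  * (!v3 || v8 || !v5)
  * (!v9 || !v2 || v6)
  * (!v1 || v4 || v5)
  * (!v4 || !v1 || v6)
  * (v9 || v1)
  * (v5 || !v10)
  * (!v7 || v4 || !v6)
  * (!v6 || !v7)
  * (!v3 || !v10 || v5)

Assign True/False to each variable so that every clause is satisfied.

v1=False, v2=False, v3=True, v4=True, v5=False, v6=False, v7=True, v8=False, v9=True, v10=False

Check each clause:
  1. (!v7 || v4 || !v5) — !v5 is true.
  2. (v3 || v9) — v9 is true.
  3. (!v5 || v6) — !v5 is true.
  4. (!v5 || !v1 || v2) — !v5 is true.
  5. (v7 || v5 || v10) — v7 is true.
  6. (v5 || !v10 || !v7) — !v10 is true.
  7. (v10 || !v9 || v7) — v7 is true.
  8. (v2 || !v8 || v1) — !v8 is true.
  9. (v7 || v1) — v7 is true.
  10. (!v5 || !v9) — !v5 is true.
  11. (v2 || !v6 || !v5) — !v6 is true.
  12. (!v4 || !v5 || v2) — !v5 is true.
  13. (!v10 || v5 || !v8) — !v8 is true.
  14. (!v5 || v8 || !v3) — !v5 is true.
  15. (!v9 || v6 || !v2) — !v2 is true.
  16. (v4 || !v1 || v5) — v4 is true.
  17. (!v1 || v6 || !v4) — !v1 is true.
  18. (v9 || v1) — v9 is true.
  19. (v5 || !v10) — !v10 is true.
  20. (!v7 || !v6 || v4) — !v6 is true.
  21. (!v7 || !v6) — !v6 is true.
  22. (!v3 || !v10 || v5) — !v10 is true.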